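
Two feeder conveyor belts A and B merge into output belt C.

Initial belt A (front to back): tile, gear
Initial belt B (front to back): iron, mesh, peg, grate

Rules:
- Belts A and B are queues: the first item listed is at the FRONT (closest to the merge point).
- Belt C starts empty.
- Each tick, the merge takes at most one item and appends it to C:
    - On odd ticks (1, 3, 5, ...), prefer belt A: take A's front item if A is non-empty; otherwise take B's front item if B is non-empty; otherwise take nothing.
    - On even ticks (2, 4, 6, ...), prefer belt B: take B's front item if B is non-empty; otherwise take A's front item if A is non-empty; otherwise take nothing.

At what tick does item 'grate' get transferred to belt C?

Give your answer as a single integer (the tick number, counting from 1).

Answer: 6

Derivation:
Tick 1: prefer A, take tile from A; A=[gear] B=[iron,mesh,peg,grate] C=[tile]
Tick 2: prefer B, take iron from B; A=[gear] B=[mesh,peg,grate] C=[tile,iron]
Tick 3: prefer A, take gear from A; A=[-] B=[mesh,peg,grate] C=[tile,iron,gear]
Tick 4: prefer B, take mesh from B; A=[-] B=[peg,grate] C=[tile,iron,gear,mesh]
Tick 5: prefer A, take peg from B; A=[-] B=[grate] C=[tile,iron,gear,mesh,peg]
Tick 6: prefer B, take grate from B; A=[-] B=[-] C=[tile,iron,gear,mesh,peg,grate]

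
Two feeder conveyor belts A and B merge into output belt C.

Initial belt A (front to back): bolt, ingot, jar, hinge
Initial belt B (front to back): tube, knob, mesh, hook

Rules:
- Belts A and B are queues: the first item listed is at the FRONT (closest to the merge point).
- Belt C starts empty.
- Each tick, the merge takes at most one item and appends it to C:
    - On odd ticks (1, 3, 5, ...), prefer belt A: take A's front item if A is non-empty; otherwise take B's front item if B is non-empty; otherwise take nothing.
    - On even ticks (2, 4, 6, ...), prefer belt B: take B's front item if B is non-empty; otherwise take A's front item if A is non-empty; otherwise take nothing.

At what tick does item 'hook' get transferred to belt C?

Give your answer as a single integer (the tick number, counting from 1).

Tick 1: prefer A, take bolt from A; A=[ingot,jar,hinge] B=[tube,knob,mesh,hook] C=[bolt]
Tick 2: prefer B, take tube from B; A=[ingot,jar,hinge] B=[knob,mesh,hook] C=[bolt,tube]
Tick 3: prefer A, take ingot from A; A=[jar,hinge] B=[knob,mesh,hook] C=[bolt,tube,ingot]
Tick 4: prefer B, take knob from B; A=[jar,hinge] B=[mesh,hook] C=[bolt,tube,ingot,knob]
Tick 5: prefer A, take jar from A; A=[hinge] B=[mesh,hook] C=[bolt,tube,ingot,knob,jar]
Tick 6: prefer B, take mesh from B; A=[hinge] B=[hook] C=[bolt,tube,ingot,knob,jar,mesh]
Tick 7: prefer A, take hinge from A; A=[-] B=[hook] C=[bolt,tube,ingot,knob,jar,mesh,hinge]
Tick 8: prefer B, take hook from B; A=[-] B=[-] C=[bolt,tube,ingot,knob,jar,mesh,hinge,hook]

Answer: 8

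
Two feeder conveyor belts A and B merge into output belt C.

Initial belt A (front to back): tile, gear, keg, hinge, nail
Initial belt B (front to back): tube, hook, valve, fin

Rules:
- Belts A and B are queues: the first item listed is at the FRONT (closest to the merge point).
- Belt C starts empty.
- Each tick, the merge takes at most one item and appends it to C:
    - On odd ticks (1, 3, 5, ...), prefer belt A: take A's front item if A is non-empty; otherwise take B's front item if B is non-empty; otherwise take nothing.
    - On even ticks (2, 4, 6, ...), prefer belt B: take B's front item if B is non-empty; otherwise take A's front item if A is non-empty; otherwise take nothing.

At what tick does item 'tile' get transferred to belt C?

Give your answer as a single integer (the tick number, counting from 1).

Tick 1: prefer A, take tile from A; A=[gear,keg,hinge,nail] B=[tube,hook,valve,fin] C=[tile]

Answer: 1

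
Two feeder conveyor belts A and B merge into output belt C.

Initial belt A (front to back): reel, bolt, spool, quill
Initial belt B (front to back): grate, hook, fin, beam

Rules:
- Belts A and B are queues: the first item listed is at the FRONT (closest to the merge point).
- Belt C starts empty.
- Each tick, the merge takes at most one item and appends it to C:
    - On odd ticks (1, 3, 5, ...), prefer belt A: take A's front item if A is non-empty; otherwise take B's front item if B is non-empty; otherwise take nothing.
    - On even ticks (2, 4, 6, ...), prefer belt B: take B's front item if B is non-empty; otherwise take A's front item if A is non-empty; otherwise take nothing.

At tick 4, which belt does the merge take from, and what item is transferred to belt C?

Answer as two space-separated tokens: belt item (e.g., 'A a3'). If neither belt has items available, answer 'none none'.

Tick 1: prefer A, take reel from A; A=[bolt,spool,quill] B=[grate,hook,fin,beam] C=[reel]
Tick 2: prefer B, take grate from B; A=[bolt,spool,quill] B=[hook,fin,beam] C=[reel,grate]
Tick 3: prefer A, take bolt from A; A=[spool,quill] B=[hook,fin,beam] C=[reel,grate,bolt]
Tick 4: prefer B, take hook from B; A=[spool,quill] B=[fin,beam] C=[reel,grate,bolt,hook]

Answer: B hook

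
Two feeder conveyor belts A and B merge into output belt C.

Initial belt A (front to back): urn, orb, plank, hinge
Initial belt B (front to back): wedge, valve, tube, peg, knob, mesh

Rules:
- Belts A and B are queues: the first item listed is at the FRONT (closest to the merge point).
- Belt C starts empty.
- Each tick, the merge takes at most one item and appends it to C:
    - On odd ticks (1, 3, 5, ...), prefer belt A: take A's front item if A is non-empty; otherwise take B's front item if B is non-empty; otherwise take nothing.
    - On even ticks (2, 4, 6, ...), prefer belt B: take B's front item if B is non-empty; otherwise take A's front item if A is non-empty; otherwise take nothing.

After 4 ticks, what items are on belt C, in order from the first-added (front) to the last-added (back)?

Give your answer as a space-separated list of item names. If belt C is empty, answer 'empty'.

Answer: urn wedge orb valve

Derivation:
Tick 1: prefer A, take urn from A; A=[orb,plank,hinge] B=[wedge,valve,tube,peg,knob,mesh] C=[urn]
Tick 2: prefer B, take wedge from B; A=[orb,plank,hinge] B=[valve,tube,peg,knob,mesh] C=[urn,wedge]
Tick 3: prefer A, take orb from A; A=[plank,hinge] B=[valve,tube,peg,knob,mesh] C=[urn,wedge,orb]
Tick 4: prefer B, take valve from B; A=[plank,hinge] B=[tube,peg,knob,mesh] C=[urn,wedge,orb,valve]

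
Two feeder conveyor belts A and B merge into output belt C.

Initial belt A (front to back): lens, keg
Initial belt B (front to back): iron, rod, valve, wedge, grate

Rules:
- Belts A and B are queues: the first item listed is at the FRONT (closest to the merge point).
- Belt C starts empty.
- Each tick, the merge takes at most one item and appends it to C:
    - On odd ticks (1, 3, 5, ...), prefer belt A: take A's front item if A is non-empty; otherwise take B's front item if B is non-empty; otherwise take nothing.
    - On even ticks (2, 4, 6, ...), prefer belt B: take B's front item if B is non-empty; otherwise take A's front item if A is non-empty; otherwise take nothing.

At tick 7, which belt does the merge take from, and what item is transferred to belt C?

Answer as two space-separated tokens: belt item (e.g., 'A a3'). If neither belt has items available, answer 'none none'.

Answer: B grate

Derivation:
Tick 1: prefer A, take lens from A; A=[keg] B=[iron,rod,valve,wedge,grate] C=[lens]
Tick 2: prefer B, take iron from B; A=[keg] B=[rod,valve,wedge,grate] C=[lens,iron]
Tick 3: prefer A, take keg from A; A=[-] B=[rod,valve,wedge,grate] C=[lens,iron,keg]
Tick 4: prefer B, take rod from B; A=[-] B=[valve,wedge,grate] C=[lens,iron,keg,rod]
Tick 5: prefer A, take valve from B; A=[-] B=[wedge,grate] C=[lens,iron,keg,rod,valve]
Tick 6: prefer B, take wedge from B; A=[-] B=[grate] C=[lens,iron,keg,rod,valve,wedge]
Tick 7: prefer A, take grate from B; A=[-] B=[-] C=[lens,iron,keg,rod,valve,wedge,grate]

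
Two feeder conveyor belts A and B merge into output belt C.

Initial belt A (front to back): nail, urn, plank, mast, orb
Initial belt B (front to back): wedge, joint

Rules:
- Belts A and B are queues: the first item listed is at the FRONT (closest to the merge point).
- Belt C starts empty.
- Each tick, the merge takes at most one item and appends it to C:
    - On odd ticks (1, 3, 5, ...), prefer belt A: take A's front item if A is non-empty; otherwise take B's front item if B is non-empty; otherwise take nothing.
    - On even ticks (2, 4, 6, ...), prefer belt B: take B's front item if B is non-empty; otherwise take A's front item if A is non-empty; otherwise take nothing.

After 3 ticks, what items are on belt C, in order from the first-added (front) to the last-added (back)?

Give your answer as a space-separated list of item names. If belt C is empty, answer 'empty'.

Answer: nail wedge urn

Derivation:
Tick 1: prefer A, take nail from A; A=[urn,plank,mast,orb] B=[wedge,joint] C=[nail]
Tick 2: prefer B, take wedge from B; A=[urn,plank,mast,orb] B=[joint] C=[nail,wedge]
Tick 3: prefer A, take urn from A; A=[plank,mast,orb] B=[joint] C=[nail,wedge,urn]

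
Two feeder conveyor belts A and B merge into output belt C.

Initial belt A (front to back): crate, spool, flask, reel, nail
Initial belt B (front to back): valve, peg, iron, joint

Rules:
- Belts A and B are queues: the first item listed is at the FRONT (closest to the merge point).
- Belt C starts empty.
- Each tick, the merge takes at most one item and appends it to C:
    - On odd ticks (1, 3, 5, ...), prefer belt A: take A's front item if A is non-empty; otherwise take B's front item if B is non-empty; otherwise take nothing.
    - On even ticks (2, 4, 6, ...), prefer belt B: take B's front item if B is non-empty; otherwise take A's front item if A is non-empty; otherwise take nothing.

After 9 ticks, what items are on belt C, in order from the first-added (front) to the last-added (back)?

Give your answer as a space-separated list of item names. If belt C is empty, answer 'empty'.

Answer: crate valve spool peg flask iron reel joint nail

Derivation:
Tick 1: prefer A, take crate from A; A=[spool,flask,reel,nail] B=[valve,peg,iron,joint] C=[crate]
Tick 2: prefer B, take valve from B; A=[spool,flask,reel,nail] B=[peg,iron,joint] C=[crate,valve]
Tick 3: prefer A, take spool from A; A=[flask,reel,nail] B=[peg,iron,joint] C=[crate,valve,spool]
Tick 4: prefer B, take peg from B; A=[flask,reel,nail] B=[iron,joint] C=[crate,valve,spool,peg]
Tick 5: prefer A, take flask from A; A=[reel,nail] B=[iron,joint] C=[crate,valve,spool,peg,flask]
Tick 6: prefer B, take iron from B; A=[reel,nail] B=[joint] C=[crate,valve,spool,peg,flask,iron]
Tick 7: prefer A, take reel from A; A=[nail] B=[joint] C=[crate,valve,spool,peg,flask,iron,reel]
Tick 8: prefer B, take joint from B; A=[nail] B=[-] C=[crate,valve,spool,peg,flask,iron,reel,joint]
Tick 9: prefer A, take nail from A; A=[-] B=[-] C=[crate,valve,spool,peg,flask,iron,reel,joint,nail]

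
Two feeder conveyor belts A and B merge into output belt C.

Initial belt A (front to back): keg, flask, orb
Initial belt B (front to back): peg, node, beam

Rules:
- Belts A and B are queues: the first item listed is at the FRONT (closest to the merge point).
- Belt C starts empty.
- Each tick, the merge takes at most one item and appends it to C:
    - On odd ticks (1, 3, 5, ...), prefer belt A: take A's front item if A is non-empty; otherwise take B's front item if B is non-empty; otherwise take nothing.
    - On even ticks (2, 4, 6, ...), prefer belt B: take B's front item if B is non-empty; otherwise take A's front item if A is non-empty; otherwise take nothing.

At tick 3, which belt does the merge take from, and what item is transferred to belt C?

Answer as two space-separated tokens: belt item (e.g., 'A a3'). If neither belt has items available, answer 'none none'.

Tick 1: prefer A, take keg from A; A=[flask,orb] B=[peg,node,beam] C=[keg]
Tick 2: prefer B, take peg from B; A=[flask,orb] B=[node,beam] C=[keg,peg]
Tick 3: prefer A, take flask from A; A=[orb] B=[node,beam] C=[keg,peg,flask]

Answer: A flask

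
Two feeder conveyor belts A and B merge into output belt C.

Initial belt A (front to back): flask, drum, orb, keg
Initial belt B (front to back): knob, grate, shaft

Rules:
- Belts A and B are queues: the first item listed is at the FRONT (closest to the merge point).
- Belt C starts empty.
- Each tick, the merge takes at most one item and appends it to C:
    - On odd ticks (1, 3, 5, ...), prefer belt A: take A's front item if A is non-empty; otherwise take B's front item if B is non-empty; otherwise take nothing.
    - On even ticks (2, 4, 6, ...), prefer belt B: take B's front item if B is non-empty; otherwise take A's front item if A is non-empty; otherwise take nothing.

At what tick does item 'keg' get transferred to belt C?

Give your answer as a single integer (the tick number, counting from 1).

Answer: 7

Derivation:
Tick 1: prefer A, take flask from A; A=[drum,orb,keg] B=[knob,grate,shaft] C=[flask]
Tick 2: prefer B, take knob from B; A=[drum,orb,keg] B=[grate,shaft] C=[flask,knob]
Tick 3: prefer A, take drum from A; A=[orb,keg] B=[grate,shaft] C=[flask,knob,drum]
Tick 4: prefer B, take grate from B; A=[orb,keg] B=[shaft] C=[flask,knob,drum,grate]
Tick 5: prefer A, take orb from A; A=[keg] B=[shaft] C=[flask,knob,drum,grate,orb]
Tick 6: prefer B, take shaft from B; A=[keg] B=[-] C=[flask,knob,drum,grate,orb,shaft]
Tick 7: prefer A, take keg from A; A=[-] B=[-] C=[flask,knob,drum,grate,orb,shaft,keg]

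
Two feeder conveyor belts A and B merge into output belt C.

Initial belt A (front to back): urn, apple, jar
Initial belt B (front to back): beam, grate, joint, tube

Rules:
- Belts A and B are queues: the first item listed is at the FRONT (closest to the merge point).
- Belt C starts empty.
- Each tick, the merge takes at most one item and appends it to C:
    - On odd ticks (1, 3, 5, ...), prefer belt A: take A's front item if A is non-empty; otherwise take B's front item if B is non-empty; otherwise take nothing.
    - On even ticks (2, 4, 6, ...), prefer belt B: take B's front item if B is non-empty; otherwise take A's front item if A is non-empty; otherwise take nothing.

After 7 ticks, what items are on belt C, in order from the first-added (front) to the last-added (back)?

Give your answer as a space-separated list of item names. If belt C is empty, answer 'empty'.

Tick 1: prefer A, take urn from A; A=[apple,jar] B=[beam,grate,joint,tube] C=[urn]
Tick 2: prefer B, take beam from B; A=[apple,jar] B=[grate,joint,tube] C=[urn,beam]
Tick 3: prefer A, take apple from A; A=[jar] B=[grate,joint,tube] C=[urn,beam,apple]
Tick 4: prefer B, take grate from B; A=[jar] B=[joint,tube] C=[urn,beam,apple,grate]
Tick 5: prefer A, take jar from A; A=[-] B=[joint,tube] C=[urn,beam,apple,grate,jar]
Tick 6: prefer B, take joint from B; A=[-] B=[tube] C=[urn,beam,apple,grate,jar,joint]
Tick 7: prefer A, take tube from B; A=[-] B=[-] C=[urn,beam,apple,grate,jar,joint,tube]

Answer: urn beam apple grate jar joint tube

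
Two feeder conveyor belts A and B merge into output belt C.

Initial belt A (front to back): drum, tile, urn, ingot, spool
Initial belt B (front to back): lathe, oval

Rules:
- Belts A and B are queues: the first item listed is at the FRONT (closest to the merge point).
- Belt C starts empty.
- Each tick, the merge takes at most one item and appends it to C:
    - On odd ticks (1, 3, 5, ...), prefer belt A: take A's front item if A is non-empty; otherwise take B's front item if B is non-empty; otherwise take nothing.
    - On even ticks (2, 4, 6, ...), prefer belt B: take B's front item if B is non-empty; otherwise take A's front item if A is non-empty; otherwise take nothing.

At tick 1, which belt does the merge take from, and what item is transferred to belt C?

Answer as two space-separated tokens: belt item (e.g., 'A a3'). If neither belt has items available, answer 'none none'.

Answer: A drum

Derivation:
Tick 1: prefer A, take drum from A; A=[tile,urn,ingot,spool] B=[lathe,oval] C=[drum]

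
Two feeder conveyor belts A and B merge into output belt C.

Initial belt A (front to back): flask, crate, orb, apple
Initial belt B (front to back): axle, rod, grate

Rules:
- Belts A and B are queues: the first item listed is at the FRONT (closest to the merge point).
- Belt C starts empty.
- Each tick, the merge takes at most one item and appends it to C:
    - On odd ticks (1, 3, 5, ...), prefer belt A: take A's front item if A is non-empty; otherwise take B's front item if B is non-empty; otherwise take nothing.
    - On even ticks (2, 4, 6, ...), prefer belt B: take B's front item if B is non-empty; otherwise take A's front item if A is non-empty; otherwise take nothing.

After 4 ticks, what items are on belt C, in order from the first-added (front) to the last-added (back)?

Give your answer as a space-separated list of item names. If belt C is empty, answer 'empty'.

Tick 1: prefer A, take flask from A; A=[crate,orb,apple] B=[axle,rod,grate] C=[flask]
Tick 2: prefer B, take axle from B; A=[crate,orb,apple] B=[rod,grate] C=[flask,axle]
Tick 3: prefer A, take crate from A; A=[orb,apple] B=[rod,grate] C=[flask,axle,crate]
Tick 4: prefer B, take rod from B; A=[orb,apple] B=[grate] C=[flask,axle,crate,rod]

Answer: flask axle crate rod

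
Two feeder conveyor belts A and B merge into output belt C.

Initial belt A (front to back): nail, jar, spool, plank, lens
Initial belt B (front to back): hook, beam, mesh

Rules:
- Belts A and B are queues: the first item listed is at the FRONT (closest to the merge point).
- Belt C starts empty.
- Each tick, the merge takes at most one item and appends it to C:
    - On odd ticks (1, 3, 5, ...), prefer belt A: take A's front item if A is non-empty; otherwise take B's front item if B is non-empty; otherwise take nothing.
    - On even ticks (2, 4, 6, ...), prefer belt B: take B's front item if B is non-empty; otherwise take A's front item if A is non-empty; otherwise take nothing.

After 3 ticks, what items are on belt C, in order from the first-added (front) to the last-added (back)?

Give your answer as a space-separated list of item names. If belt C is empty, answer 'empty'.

Tick 1: prefer A, take nail from A; A=[jar,spool,plank,lens] B=[hook,beam,mesh] C=[nail]
Tick 2: prefer B, take hook from B; A=[jar,spool,plank,lens] B=[beam,mesh] C=[nail,hook]
Tick 3: prefer A, take jar from A; A=[spool,plank,lens] B=[beam,mesh] C=[nail,hook,jar]

Answer: nail hook jar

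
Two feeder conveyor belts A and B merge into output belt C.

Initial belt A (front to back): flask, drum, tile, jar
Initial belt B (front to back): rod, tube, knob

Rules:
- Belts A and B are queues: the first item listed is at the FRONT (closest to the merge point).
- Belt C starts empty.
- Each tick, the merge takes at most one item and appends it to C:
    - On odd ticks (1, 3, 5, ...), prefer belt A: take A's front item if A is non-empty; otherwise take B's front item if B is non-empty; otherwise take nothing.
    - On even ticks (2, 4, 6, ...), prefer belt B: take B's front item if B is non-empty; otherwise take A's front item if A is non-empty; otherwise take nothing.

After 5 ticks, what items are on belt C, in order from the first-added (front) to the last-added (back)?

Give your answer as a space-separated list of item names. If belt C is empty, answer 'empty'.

Answer: flask rod drum tube tile

Derivation:
Tick 1: prefer A, take flask from A; A=[drum,tile,jar] B=[rod,tube,knob] C=[flask]
Tick 2: prefer B, take rod from B; A=[drum,tile,jar] B=[tube,knob] C=[flask,rod]
Tick 3: prefer A, take drum from A; A=[tile,jar] B=[tube,knob] C=[flask,rod,drum]
Tick 4: prefer B, take tube from B; A=[tile,jar] B=[knob] C=[flask,rod,drum,tube]
Tick 5: prefer A, take tile from A; A=[jar] B=[knob] C=[flask,rod,drum,tube,tile]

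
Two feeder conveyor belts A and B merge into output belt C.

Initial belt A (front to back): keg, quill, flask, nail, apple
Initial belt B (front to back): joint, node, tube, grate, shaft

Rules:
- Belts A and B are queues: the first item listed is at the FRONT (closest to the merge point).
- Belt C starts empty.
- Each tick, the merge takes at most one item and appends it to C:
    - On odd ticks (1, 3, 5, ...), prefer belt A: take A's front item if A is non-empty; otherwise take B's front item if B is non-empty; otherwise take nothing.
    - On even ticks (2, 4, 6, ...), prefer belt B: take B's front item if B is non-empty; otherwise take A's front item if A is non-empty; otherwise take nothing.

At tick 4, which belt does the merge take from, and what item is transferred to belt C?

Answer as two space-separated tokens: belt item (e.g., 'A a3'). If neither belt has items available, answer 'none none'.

Tick 1: prefer A, take keg from A; A=[quill,flask,nail,apple] B=[joint,node,tube,grate,shaft] C=[keg]
Tick 2: prefer B, take joint from B; A=[quill,flask,nail,apple] B=[node,tube,grate,shaft] C=[keg,joint]
Tick 3: prefer A, take quill from A; A=[flask,nail,apple] B=[node,tube,grate,shaft] C=[keg,joint,quill]
Tick 4: prefer B, take node from B; A=[flask,nail,apple] B=[tube,grate,shaft] C=[keg,joint,quill,node]

Answer: B node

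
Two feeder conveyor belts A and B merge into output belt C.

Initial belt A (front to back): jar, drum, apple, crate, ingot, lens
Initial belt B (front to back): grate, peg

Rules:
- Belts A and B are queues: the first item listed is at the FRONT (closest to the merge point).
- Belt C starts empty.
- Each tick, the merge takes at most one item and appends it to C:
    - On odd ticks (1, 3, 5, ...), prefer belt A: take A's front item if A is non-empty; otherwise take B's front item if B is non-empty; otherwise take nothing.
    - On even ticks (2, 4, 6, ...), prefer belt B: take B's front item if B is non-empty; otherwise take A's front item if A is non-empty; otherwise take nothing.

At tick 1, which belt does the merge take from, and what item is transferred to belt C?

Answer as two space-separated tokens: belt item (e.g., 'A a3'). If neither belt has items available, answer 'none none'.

Answer: A jar

Derivation:
Tick 1: prefer A, take jar from A; A=[drum,apple,crate,ingot,lens] B=[grate,peg] C=[jar]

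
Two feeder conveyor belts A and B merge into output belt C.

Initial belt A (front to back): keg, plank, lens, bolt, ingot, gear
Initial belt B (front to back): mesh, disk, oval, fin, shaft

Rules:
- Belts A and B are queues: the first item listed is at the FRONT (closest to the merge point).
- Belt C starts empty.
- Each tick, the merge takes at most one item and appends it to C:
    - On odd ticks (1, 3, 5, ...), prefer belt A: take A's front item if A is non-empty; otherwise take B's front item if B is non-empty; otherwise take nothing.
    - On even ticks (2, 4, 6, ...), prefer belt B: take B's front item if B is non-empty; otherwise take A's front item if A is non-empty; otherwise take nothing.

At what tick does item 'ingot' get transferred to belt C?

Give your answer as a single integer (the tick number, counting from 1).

Answer: 9

Derivation:
Tick 1: prefer A, take keg from A; A=[plank,lens,bolt,ingot,gear] B=[mesh,disk,oval,fin,shaft] C=[keg]
Tick 2: prefer B, take mesh from B; A=[plank,lens,bolt,ingot,gear] B=[disk,oval,fin,shaft] C=[keg,mesh]
Tick 3: prefer A, take plank from A; A=[lens,bolt,ingot,gear] B=[disk,oval,fin,shaft] C=[keg,mesh,plank]
Tick 4: prefer B, take disk from B; A=[lens,bolt,ingot,gear] B=[oval,fin,shaft] C=[keg,mesh,plank,disk]
Tick 5: prefer A, take lens from A; A=[bolt,ingot,gear] B=[oval,fin,shaft] C=[keg,mesh,plank,disk,lens]
Tick 6: prefer B, take oval from B; A=[bolt,ingot,gear] B=[fin,shaft] C=[keg,mesh,plank,disk,lens,oval]
Tick 7: prefer A, take bolt from A; A=[ingot,gear] B=[fin,shaft] C=[keg,mesh,plank,disk,lens,oval,bolt]
Tick 8: prefer B, take fin from B; A=[ingot,gear] B=[shaft] C=[keg,mesh,plank,disk,lens,oval,bolt,fin]
Tick 9: prefer A, take ingot from A; A=[gear] B=[shaft] C=[keg,mesh,plank,disk,lens,oval,bolt,fin,ingot]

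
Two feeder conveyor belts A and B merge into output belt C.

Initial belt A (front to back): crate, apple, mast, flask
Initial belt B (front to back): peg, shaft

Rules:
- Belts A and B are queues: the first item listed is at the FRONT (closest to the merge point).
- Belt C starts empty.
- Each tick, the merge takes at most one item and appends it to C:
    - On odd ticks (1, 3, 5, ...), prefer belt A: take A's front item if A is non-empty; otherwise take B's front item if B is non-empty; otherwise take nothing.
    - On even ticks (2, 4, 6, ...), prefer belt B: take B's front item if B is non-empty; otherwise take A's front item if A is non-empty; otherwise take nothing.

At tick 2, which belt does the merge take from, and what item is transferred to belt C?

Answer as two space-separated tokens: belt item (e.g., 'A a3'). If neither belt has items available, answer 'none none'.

Tick 1: prefer A, take crate from A; A=[apple,mast,flask] B=[peg,shaft] C=[crate]
Tick 2: prefer B, take peg from B; A=[apple,mast,flask] B=[shaft] C=[crate,peg]

Answer: B peg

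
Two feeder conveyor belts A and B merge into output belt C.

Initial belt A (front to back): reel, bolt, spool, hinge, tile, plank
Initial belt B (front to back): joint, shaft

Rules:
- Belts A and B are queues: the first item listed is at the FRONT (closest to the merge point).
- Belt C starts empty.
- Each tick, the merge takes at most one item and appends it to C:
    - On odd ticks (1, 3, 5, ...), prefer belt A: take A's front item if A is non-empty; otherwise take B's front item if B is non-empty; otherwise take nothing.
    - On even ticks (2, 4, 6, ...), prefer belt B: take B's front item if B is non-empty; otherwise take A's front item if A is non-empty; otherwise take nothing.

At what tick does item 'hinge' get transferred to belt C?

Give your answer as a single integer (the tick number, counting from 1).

Tick 1: prefer A, take reel from A; A=[bolt,spool,hinge,tile,plank] B=[joint,shaft] C=[reel]
Tick 2: prefer B, take joint from B; A=[bolt,spool,hinge,tile,plank] B=[shaft] C=[reel,joint]
Tick 3: prefer A, take bolt from A; A=[spool,hinge,tile,plank] B=[shaft] C=[reel,joint,bolt]
Tick 4: prefer B, take shaft from B; A=[spool,hinge,tile,plank] B=[-] C=[reel,joint,bolt,shaft]
Tick 5: prefer A, take spool from A; A=[hinge,tile,plank] B=[-] C=[reel,joint,bolt,shaft,spool]
Tick 6: prefer B, take hinge from A; A=[tile,plank] B=[-] C=[reel,joint,bolt,shaft,spool,hinge]

Answer: 6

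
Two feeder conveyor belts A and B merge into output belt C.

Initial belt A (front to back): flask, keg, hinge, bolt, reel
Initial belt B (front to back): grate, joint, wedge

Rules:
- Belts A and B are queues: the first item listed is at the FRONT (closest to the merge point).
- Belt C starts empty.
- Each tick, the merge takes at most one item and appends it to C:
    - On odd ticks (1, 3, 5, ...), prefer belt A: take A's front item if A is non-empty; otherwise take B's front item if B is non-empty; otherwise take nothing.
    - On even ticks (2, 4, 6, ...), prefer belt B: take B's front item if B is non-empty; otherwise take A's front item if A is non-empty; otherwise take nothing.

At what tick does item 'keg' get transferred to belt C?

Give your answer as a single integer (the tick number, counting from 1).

Tick 1: prefer A, take flask from A; A=[keg,hinge,bolt,reel] B=[grate,joint,wedge] C=[flask]
Tick 2: prefer B, take grate from B; A=[keg,hinge,bolt,reel] B=[joint,wedge] C=[flask,grate]
Tick 3: prefer A, take keg from A; A=[hinge,bolt,reel] B=[joint,wedge] C=[flask,grate,keg]

Answer: 3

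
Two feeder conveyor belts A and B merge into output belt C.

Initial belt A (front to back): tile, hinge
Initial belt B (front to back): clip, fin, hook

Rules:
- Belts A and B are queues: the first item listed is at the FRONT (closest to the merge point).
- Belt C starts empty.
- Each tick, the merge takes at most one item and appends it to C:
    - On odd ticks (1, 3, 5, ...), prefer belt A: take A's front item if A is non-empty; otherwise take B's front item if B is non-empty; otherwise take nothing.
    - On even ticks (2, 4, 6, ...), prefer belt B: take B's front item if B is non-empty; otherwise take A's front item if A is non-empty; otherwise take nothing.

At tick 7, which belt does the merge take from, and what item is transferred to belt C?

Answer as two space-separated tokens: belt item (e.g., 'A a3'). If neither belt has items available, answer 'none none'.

Tick 1: prefer A, take tile from A; A=[hinge] B=[clip,fin,hook] C=[tile]
Tick 2: prefer B, take clip from B; A=[hinge] B=[fin,hook] C=[tile,clip]
Tick 3: prefer A, take hinge from A; A=[-] B=[fin,hook] C=[tile,clip,hinge]
Tick 4: prefer B, take fin from B; A=[-] B=[hook] C=[tile,clip,hinge,fin]
Tick 5: prefer A, take hook from B; A=[-] B=[-] C=[tile,clip,hinge,fin,hook]
Tick 6: prefer B, both empty, nothing taken; A=[-] B=[-] C=[tile,clip,hinge,fin,hook]
Tick 7: prefer A, both empty, nothing taken; A=[-] B=[-] C=[tile,clip,hinge,fin,hook]

Answer: none none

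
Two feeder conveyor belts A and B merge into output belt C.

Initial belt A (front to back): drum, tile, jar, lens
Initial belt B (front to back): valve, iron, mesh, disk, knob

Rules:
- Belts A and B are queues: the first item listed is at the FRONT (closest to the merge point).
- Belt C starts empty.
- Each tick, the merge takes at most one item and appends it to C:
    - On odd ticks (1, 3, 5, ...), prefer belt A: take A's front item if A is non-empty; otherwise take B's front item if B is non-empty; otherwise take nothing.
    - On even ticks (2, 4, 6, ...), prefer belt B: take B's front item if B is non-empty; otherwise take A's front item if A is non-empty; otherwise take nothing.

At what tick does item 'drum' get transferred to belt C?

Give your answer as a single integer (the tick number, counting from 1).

Tick 1: prefer A, take drum from A; A=[tile,jar,lens] B=[valve,iron,mesh,disk,knob] C=[drum]

Answer: 1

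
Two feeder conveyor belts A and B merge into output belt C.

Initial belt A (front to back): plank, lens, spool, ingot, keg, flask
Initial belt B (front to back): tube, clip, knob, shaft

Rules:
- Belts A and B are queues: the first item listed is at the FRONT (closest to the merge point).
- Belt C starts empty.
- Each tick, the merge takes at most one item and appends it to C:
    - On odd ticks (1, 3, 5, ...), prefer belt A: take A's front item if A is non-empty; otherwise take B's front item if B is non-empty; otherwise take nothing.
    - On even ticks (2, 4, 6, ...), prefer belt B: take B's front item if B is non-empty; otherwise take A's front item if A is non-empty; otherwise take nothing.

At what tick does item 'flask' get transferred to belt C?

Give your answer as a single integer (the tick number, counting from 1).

Tick 1: prefer A, take plank from A; A=[lens,spool,ingot,keg,flask] B=[tube,clip,knob,shaft] C=[plank]
Tick 2: prefer B, take tube from B; A=[lens,spool,ingot,keg,flask] B=[clip,knob,shaft] C=[plank,tube]
Tick 3: prefer A, take lens from A; A=[spool,ingot,keg,flask] B=[clip,knob,shaft] C=[plank,tube,lens]
Tick 4: prefer B, take clip from B; A=[spool,ingot,keg,flask] B=[knob,shaft] C=[plank,tube,lens,clip]
Tick 5: prefer A, take spool from A; A=[ingot,keg,flask] B=[knob,shaft] C=[plank,tube,lens,clip,spool]
Tick 6: prefer B, take knob from B; A=[ingot,keg,flask] B=[shaft] C=[plank,tube,lens,clip,spool,knob]
Tick 7: prefer A, take ingot from A; A=[keg,flask] B=[shaft] C=[plank,tube,lens,clip,spool,knob,ingot]
Tick 8: prefer B, take shaft from B; A=[keg,flask] B=[-] C=[plank,tube,lens,clip,spool,knob,ingot,shaft]
Tick 9: prefer A, take keg from A; A=[flask] B=[-] C=[plank,tube,lens,clip,spool,knob,ingot,shaft,keg]
Tick 10: prefer B, take flask from A; A=[-] B=[-] C=[plank,tube,lens,clip,spool,knob,ingot,shaft,keg,flask]

Answer: 10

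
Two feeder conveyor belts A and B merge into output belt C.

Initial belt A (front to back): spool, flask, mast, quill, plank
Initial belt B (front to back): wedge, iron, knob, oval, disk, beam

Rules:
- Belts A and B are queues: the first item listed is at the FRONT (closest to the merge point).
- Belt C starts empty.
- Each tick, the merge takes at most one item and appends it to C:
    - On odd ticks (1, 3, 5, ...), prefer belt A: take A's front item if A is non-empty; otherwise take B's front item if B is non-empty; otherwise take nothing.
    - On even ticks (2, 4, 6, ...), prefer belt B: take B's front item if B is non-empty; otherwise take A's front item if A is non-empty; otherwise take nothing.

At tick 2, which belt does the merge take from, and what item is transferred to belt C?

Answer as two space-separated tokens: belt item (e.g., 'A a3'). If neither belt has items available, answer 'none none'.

Tick 1: prefer A, take spool from A; A=[flask,mast,quill,plank] B=[wedge,iron,knob,oval,disk,beam] C=[spool]
Tick 2: prefer B, take wedge from B; A=[flask,mast,quill,plank] B=[iron,knob,oval,disk,beam] C=[spool,wedge]

Answer: B wedge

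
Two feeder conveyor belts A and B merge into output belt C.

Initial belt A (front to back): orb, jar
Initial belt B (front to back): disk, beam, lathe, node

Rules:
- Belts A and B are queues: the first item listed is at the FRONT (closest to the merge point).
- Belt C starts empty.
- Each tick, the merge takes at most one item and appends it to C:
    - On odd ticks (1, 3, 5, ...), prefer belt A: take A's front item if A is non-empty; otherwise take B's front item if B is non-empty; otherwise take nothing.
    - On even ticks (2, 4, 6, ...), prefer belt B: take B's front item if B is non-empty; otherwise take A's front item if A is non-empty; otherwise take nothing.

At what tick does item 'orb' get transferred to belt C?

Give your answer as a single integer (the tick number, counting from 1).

Tick 1: prefer A, take orb from A; A=[jar] B=[disk,beam,lathe,node] C=[orb]

Answer: 1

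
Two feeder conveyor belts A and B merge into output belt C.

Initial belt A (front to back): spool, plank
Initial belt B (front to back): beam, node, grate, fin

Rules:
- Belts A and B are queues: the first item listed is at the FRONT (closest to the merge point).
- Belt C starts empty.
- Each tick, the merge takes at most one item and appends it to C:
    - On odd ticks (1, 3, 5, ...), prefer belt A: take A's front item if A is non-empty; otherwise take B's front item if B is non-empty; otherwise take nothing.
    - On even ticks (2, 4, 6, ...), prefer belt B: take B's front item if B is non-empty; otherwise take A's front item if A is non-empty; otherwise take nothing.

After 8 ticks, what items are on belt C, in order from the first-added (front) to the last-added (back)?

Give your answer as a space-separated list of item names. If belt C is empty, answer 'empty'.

Tick 1: prefer A, take spool from A; A=[plank] B=[beam,node,grate,fin] C=[spool]
Tick 2: prefer B, take beam from B; A=[plank] B=[node,grate,fin] C=[spool,beam]
Tick 3: prefer A, take plank from A; A=[-] B=[node,grate,fin] C=[spool,beam,plank]
Tick 4: prefer B, take node from B; A=[-] B=[grate,fin] C=[spool,beam,plank,node]
Tick 5: prefer A, take grate from B; A=[-] B=[fin] C=[spool,beam,plank,node,grate]
Tick 6: prefer B, take fin from B; A=[-] B=[-] C=[spool,beam,plank,node,grate,fin]
Tick 7: prefer A, both empty, nothing taken; A=[-] B=[-] C=[spool,beam,plank,node,grate,fin]
Tick 8: prefer B, both empty, nothing taken; A=[-] B=[-] C=[spool,beam,plank,node,grate,fin]

Answer: spool beam plank node grate fin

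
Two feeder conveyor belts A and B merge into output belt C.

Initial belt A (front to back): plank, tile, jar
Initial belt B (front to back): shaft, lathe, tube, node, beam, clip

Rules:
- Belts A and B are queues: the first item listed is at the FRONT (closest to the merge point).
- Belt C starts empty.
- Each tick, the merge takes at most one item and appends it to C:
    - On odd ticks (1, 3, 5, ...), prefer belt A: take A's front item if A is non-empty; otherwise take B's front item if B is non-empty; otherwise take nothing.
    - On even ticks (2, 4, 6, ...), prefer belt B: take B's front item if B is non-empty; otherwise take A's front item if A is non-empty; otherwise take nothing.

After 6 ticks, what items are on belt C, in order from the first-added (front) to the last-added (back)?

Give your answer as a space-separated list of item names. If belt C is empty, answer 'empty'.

Answer: plank shaft tile lathe jar tube

Derivation:
Tick 1: prefer A, take plank from A; A=[tile,jar] B=[shaft,lathe,tube,node,beam,clip] C=[plank]
Tick 2: prefer B, take shaft from B; A=[tile,jar] B=[lathe,tube,node,beam,clip] C=[plank,shaft]
Tick 3: prefer A, take tile from A; A=[jar] B=[lathe,tube,node,beam,clip] C=[plank,shaft,tile]
Tick 4: prefer B, take lathe from B; A=[jar] B=[tube,node,beam,clip] C=[plank,shaft,tile,lathe]
Tick 5: prefer A, take jar from A; A=[-] B=[tube,node,beam,clip] C=[plank,shaft,tile,lathe,jar]
Tick 6: prefer B, take tube from B; A=[-] B=[node,beam,clip] C=[plank,shaft,tile,lathe,jar,tube]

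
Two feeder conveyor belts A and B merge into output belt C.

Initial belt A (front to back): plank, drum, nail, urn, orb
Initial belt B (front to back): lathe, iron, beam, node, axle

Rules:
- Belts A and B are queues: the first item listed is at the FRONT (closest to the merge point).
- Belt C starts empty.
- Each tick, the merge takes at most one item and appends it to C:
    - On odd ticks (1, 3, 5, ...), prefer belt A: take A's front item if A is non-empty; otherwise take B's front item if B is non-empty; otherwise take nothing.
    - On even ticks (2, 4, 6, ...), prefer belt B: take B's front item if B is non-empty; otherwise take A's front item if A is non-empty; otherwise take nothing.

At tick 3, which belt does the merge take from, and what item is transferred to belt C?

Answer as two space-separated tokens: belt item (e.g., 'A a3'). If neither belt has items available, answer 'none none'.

Answer: A drum

Derivation:
Tick 1: prefer A, take plank from A; A=[drum,nail,urn,orb] B=[lathe,iron,beam,node,axle] C=[plank]
Tick 2: prefer B, take lathe from B; A=[drum,nail,urn,orb] B=[iron,beam,node,axle] C=[plank,lathe]
Tick 3: prefer A, take drum from A; A=[nail,urn,orb] B=[iron,beam,node,axle] C=[plank,lathe,drum]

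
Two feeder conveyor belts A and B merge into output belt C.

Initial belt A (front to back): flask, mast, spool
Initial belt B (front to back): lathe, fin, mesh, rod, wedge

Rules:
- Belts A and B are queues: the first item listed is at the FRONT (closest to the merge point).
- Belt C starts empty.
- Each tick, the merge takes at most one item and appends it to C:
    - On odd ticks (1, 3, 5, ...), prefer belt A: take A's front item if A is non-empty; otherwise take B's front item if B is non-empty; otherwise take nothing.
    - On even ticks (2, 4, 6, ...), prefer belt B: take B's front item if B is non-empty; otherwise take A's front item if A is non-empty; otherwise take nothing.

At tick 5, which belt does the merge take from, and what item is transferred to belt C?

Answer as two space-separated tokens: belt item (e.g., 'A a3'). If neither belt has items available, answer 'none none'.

Tick 1: prefer A, take flask from A; A=[mast,spool] B=[lathe,fin,mesh,rod,wedge] C=[flask]
Tick 2: prefer B, take lathe from B; A=[mast,spool] B=[fin,mesh,rod,wedge] C=[flask,lathe]
Tick 3: prefer A, take mast from A; A=[spool] B=[fin,mesh,rod,wedge] C=[flask,lathe,mast]
Tick 4: prefer B, take fin from B; A=[spool] B=[mesh,rod,wedge] C=[flask,lathe,mast,fin]
Tick 5: prefer A, take spool from A; A=[-] B=[mesh,rod,wedge] C=[flask,lathe,mast,fin,spool]

Answer: A spool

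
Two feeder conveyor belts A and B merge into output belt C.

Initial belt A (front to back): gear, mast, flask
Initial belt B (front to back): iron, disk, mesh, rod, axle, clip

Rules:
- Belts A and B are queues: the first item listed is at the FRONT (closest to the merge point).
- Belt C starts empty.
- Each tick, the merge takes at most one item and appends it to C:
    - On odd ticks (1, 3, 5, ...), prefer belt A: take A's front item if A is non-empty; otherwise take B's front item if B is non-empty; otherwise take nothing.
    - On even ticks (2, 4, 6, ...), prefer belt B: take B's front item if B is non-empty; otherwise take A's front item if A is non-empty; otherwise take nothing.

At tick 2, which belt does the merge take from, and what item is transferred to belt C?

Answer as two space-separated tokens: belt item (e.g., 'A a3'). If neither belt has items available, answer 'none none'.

Answer: B iron

Derivation:
Tick 1: prefer A, take gear from A; A=[mast,flask] B=[iron,disk,mesh,rod,axle,clip] C=[gear]
Tick 2: prefer B, take iron from B; A=[mast,flask] B=[disk,mesh,rod,axle,clip] C=[gear,iron]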